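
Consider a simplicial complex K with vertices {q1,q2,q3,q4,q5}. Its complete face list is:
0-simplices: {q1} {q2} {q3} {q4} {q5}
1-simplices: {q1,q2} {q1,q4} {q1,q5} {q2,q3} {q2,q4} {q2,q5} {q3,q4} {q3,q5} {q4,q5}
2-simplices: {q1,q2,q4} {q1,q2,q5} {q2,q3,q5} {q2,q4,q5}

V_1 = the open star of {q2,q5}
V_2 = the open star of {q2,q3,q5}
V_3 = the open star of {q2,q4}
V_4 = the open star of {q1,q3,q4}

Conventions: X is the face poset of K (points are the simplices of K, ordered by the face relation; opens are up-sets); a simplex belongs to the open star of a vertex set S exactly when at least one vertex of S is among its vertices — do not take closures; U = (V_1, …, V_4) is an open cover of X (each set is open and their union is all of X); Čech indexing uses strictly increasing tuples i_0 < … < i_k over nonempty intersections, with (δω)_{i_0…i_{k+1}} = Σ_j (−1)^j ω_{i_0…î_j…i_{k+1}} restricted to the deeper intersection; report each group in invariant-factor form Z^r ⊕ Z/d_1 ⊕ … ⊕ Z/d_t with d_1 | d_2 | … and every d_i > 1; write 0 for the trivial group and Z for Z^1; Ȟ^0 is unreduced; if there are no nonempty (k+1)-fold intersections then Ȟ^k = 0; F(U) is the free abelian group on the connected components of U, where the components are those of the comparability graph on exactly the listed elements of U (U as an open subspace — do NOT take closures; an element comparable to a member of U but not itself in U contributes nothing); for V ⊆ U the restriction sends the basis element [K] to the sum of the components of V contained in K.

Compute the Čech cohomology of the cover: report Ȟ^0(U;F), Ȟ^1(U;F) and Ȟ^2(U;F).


Ȟ^0 ≅ Z,  Ȟ^1 ≅ Z,  Ȟ^2 ≅ 0

nerve of the cover:
  V1={{q2},{q5},{q1,q2},{q1,q5},{q2,q3},{q2,q4},{q2,q5},{q3,q5},{q4,q5},{q1,q2,q4},{q1,q2,q5},{q2,q3,q5},{q2,q4,q5}} V2={{q2},{q3},{q5},{q1,q2},{q1,q5},{q2,q3},{q2,q4},{q2,q5},{q3,q4},{q3,q5},{q4,q5},{q1,q2,q4},{q1,q2,q5},{q2,q3,q5},{q2,q4,q5}} V3={{q2},{q4},{q1,q2},{q1,q4},{q2,q3},{q2,q4},{q2,q5},{q3,q4},{q4,q5},{q1,q2,q4},{q1,q2,q5},{q2,q3,q5},{q2,q4,q5}} V4={{q1},{q3},{q4},{q1,q2},{q1,q4},{q1,q5},{q2,q3},{q2,q4},{q3,q4},{q3,q5},{q4,q5},{q1,q2,q4},{q1,q2,q5},{q2,q3,q5},{q2,q4,q5}}
  V12={{q2},{q5},{q1,q2},{q1,q5},{q2,q3},{q2,q4},{q2,q5},{q3,q5},{q4,q5},{q1,q2,q4},{q1,q2,q5},{q2,q3,q5},{q2,q4,q5}} V13={{q2},{q1,q2},{q2,q3},{q2,q4},{q2,q5},{q4,q5},{q1,q2,q4},{q1,q2,q5},{q2,q3,q5},{q2,q4,q5}} V14={{q1,q2},{q1,q5},{q2,q3},{q2,q4},{q3,q5},{q4,q5},{q1,q2,q4},{q1,q2,q5},{q2,q3,q5},{q2,q4,q5}} V23={{q2},{q1,q2},{q2,q3},{q2,q4},{q2,q5},{q3,q4},{q4,q5},{q1,q2,q4},{q1,q2,q5},{q2,q3,q5},{q2,q4,q5}} V24={{q3},{q1,q2},{q1,q5},{q2,q3},{q2,q4},{q3,q4},{q3,q5},{q4,q5},{q1,q2,q4},{q1,q2,q5},{q2,q3,q5},{q2,q4,q5}} V34={{q4},{q1,q2},{q1,q4},{q2,q3},{q2,q4},{q3,q4},{q4,q5},{q1,q2,q4},{q1,q2,q5},{q2,q3,q5},{q2,q4,q5}}
  V123={{q2},{q1,q2},{q2,q3},{q2,q4},{q2,q5},{q4,q5},{q1,q2,q4},{q1,q2,q5},{q2,q3,q5},{q2,q4,q5}} V124={{q1,q2},{q1,q5},{q2,q3},{q2,q4},{q3,q5},{q4,q5},{q1,q2,q4},{q1,q2,q5},{q2,q3,q5},{q2,q4,q5}} V134={{q1,q2},{q2,q3},{q2,q4},{q4,q5},{q1,q2,q4},{q1,q2,q5},{q2,q3,q5},{q2,q4,q5}} V234={{q1,q2},{q2,q3},{q2,q4},{q3,q4},{q4,q5},{q1,q2,q4},{q1,q2,q5},{q2,q3,q5},{q2,q4,q5}}
  V1234={{q1,q2},{q2,q3},{q2,q4},{q4,q5},{q1,q2,q4},{q1,q2,q5},{q2,q3,q5},{q2,q4,q5}}
components per intersection:
  V1: {{q2},{q5},{q1,q2},{q1,q5},{q2,q3},{q2,q4},{q2,q5},{q3,q5},{q4,q5},{q1,q2,q4},{q1,q2,q5},{q2,q3,q5},{q2,q4,q5}}
  V2: {{q2},{q3},{q5},{q1,q2},{q1,q5},{q2,q3},{q2,q4},{q2,q5},{q3,q4},{q3,q5},{q4,q5},{q1,q2,q4},{q1,q2,q5},{q2,q3,q5},{q2,q4,q5}}
  V3: {{q2},{q4},{q1,q2},{q1,q4},{q2,q3},{q2,q4},{q2,q5},{q3,q4},{q4,q5},{q1,q2,q4},{q1,q2,q5},{q2,q3,q5},{q2,q4,q5}}
  V4: {{q1},{q3},{q4},{q1,q2},{q1,q4},{q1,q5},{q2,q3},{q2,q4},{q3,q4},{q3,q5},{q4,q5},{q1,q2,q4},{q1,q2,q5},{q2,q3,q5},{q2,q4,q5}}
  V12: {{q2},{q5},{q1,q2},{q1,q5},{q2,q3},{q2,q4},{q2,q5},{q3,q5},{q4,q5},{q1,q2,q4},{q1,q2,q5},{q2,q3,q5},{q2,q4,q5}}
  V13: {{q2},{q1,q2},{q2,q3},{q2,q4},{q2,q5},{q4,q5},{q1,q2,q4},{q1,q2,q5},{q2,q3,q5},{q2,q4,q5}}
  V14: {{q1,q2},{q1,q5},{q2,q4},{q4,q5},{q1,q2,q4},{q1,q2,q5},{q2,q4,q5}} {{q2,q3},{q3,q5},{q2,q3,q5}}
  V23: {{q2},{q1,q2},{q2,q3},{q2,q4},{q2,q5},{q4,q5},{q1,q2,q4},{q1,q2,q5},{q2,q3,q5},{q2,q4,q5}} {{q3,q4}}
  V24: {{q3},{q2,q3},{q3,q4},{q3,q5},{q2,q3,q5}} {{q1,q2},{q1,q5},{q2,q4},{q4,q5},{q1,q2,q4},{q1,q2,q5},{q2,q4,q5}}
  V34: {{q4},{q1,q2},{q1,q4},{q2,q4},{q3,q4},{q4,q5},{q1,q2,q4},{q1,q2,q5},{q2,q4,q5}} {{q2,q3},{q2,q3,q5}}
  V123: {{q2},{q1,q2},{q2,q3},{q2,q4},{q2,q5},{q4,q5},{q1,q2,q4},{q1,q2,q5},{q2,q3,q5},{q2,q4,q5}}
  V124: {{q1,q2},{q1,q5},{q2,q4},{q4,q5},{q1,q2,q4},{q1,q2,q5},{q2,q4,q5}} {{q2,q3},{q3,q5},{q2,q3,q5}}
  V134: {{q1,q2},{q2,q4},{q4,q5},{q1,q2,q4},{q1,q2,q5},{q2,q4,q5}} {{q2,q3},{q2,q3,q5}}
  V234: {{q1,q2},{q2,q4},{q4,q5},{q1,q2,q4},{q1,q2,q5},{q2,q4,q5}} {{q2,q3},{q2,q3,q5}} {{q3,q4}}
  V1234: {{q1,q2},{q2,q4},{q4,q5},{q1,q2,q4},{q1,q2,q5},{q2,q4,q5}} {{q2,q3},{q2,q3,q5}}
C dims 4,10,8,2; δ0: rk 3, SNF 1^3; δ1: rk 6, SNF 1^6; δ2: rk 2, SNF 1^2
Ȟ^0 = (4 − 3) − 0 = 1, so Ȟ^0 ≅ Z
Ȟ^1 = (10 − 6) − 3 = 1, so Ȟ^1 ≅ Z
Ȟ^2 = (8 − 2) − 6 = 0, so Ȟ^2 ≅ 0


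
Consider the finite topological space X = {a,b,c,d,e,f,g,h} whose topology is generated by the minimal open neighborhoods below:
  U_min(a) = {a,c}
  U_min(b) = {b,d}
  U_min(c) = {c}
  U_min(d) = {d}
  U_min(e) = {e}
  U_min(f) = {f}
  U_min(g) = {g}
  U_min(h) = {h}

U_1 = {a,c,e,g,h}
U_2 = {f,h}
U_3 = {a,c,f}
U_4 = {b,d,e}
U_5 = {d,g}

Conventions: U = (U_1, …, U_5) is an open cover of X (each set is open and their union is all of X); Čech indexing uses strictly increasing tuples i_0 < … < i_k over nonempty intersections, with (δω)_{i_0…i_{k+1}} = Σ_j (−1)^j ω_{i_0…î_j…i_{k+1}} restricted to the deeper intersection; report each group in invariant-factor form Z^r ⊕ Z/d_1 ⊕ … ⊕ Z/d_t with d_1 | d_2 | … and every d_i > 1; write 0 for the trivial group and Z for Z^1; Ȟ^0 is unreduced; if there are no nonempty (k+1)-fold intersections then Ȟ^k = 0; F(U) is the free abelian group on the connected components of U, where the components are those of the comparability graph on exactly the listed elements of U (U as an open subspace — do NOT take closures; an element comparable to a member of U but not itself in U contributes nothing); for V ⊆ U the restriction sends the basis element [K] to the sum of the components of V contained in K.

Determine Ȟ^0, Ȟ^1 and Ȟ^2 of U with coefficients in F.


Ȟ^0(U;F) ≅ Z^6, Ȟ^1(U;F) ≅ 0, Ȟ^2(U;F) ≅ 0

cover nerve:
  U12={h} U13={a,c} U14={e} U15={g} U23={f} U45={d}
components per intersection:
  U1: {a,c} {e} {g} {h}
  U2: {f} {h}
  U3: {a,c} {f}
  U4: {b,d} {e}
  U5: {d} {g}
  U12: {h}
  U13: {a,c}
  U14: {e}
  U15: {g}
  U23: {f}
  U45: {d}
C dims 12,6; δ0: rk 6, SNF 1^6
Ȟ^0: (12−6)−0=6 ⇒ Z^6
Ȟ^1: (6−0)−6=0 ⇒ 0
Ȟ^2: (0−0)−0=0 ⇒ 0


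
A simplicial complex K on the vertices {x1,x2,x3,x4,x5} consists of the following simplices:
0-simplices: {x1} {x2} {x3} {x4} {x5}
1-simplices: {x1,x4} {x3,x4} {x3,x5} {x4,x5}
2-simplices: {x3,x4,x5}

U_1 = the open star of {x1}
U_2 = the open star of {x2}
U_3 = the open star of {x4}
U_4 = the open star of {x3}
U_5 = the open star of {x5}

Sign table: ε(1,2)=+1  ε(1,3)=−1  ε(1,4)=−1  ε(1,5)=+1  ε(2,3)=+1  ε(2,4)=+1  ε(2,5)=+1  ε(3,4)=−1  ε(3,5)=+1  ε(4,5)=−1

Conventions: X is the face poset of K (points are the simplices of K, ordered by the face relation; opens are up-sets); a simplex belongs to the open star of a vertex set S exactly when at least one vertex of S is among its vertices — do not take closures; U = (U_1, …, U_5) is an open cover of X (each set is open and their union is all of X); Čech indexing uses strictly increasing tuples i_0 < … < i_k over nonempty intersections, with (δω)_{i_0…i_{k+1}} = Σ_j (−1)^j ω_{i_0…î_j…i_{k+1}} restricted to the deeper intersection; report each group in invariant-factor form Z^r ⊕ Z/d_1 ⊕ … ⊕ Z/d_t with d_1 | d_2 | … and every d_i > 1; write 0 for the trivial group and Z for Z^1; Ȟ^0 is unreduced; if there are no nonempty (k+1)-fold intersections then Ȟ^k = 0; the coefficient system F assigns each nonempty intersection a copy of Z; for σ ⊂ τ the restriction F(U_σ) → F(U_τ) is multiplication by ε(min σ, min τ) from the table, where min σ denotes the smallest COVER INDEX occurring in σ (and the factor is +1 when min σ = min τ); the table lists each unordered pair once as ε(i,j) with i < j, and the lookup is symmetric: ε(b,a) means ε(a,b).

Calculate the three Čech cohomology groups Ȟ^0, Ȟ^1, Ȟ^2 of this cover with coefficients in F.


cover nerve:
  U1={{x1},{x1,x4}} U2={{x2}} U3={{x4},{x1,x4},{x3,x4},{x4,x5},{x3,x4,x5}} U4={{x3},{x3,x4},{x3,x5},{x3,x4,x5}} U5={{x5},{x3,x5},{x4,x5},{x3,x4,x5}}
  U13={{x1,x4}} U34={{x3,x4},{x3,x4,x5}} U35={{x4,x5},{x3,x4,x5}} U45={{x3,x5},{x3,x4,x5}}
  U345={{x3,x4,x5}}
C dims 5,4,1; δ0: rk 3, SNF 1^3; δ1: rk 1, SNF 1^1
Ȟ^0: (5−3)−0=2 ⇒ Z^2
Ȟ^1: (4−1)−3=0 ⇒ 0
Ȟ^2: (1−0)−1=0 ⇒ 0

Ȟ^0(U;F) ≅ Z^2, Ȟ^1(U;F) ≅ 0, Ȟ^2(U;F) ≅ 0


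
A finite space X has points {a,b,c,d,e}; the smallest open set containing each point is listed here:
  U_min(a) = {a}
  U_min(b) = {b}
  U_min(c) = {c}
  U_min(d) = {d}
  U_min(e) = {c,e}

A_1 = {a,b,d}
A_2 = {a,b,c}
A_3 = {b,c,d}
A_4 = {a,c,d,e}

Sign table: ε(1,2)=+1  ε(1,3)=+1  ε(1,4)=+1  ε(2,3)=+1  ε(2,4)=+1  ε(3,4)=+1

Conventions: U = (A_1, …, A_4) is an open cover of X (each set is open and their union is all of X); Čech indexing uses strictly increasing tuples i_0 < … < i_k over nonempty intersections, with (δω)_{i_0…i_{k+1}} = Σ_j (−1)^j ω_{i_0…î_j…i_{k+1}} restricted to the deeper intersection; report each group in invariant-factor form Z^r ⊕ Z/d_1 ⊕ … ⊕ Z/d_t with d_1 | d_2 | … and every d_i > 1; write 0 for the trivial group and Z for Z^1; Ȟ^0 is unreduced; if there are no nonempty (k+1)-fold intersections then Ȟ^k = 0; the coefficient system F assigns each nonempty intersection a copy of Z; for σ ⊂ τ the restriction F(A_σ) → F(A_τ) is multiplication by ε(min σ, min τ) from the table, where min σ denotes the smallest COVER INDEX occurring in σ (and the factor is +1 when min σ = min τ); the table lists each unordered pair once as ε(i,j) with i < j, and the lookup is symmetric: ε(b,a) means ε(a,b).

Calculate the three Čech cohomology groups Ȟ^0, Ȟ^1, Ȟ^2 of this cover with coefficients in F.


nonempty intersections:
  A12={a,b} A13={b,d} A14={a,d} A23={b,c} A24={a,c} A34={c,d}
  A123={b} A124={a} A134={d} A234={c}
C dims 4,6,4; δ0: rk 3, SNF 1^3; δ1: rk 3, SNF 1^3
Ȟ^0: (4−3)−0=1 ⇒ Z
Ȟ^1: (6−3)−3=0 ⇒ 0
Ȟ^2: (4−0)−3=1 ⇒ Z

Ȟ^0 = Z, Ȟ^1 = 0 and Ȟ^2 = Z


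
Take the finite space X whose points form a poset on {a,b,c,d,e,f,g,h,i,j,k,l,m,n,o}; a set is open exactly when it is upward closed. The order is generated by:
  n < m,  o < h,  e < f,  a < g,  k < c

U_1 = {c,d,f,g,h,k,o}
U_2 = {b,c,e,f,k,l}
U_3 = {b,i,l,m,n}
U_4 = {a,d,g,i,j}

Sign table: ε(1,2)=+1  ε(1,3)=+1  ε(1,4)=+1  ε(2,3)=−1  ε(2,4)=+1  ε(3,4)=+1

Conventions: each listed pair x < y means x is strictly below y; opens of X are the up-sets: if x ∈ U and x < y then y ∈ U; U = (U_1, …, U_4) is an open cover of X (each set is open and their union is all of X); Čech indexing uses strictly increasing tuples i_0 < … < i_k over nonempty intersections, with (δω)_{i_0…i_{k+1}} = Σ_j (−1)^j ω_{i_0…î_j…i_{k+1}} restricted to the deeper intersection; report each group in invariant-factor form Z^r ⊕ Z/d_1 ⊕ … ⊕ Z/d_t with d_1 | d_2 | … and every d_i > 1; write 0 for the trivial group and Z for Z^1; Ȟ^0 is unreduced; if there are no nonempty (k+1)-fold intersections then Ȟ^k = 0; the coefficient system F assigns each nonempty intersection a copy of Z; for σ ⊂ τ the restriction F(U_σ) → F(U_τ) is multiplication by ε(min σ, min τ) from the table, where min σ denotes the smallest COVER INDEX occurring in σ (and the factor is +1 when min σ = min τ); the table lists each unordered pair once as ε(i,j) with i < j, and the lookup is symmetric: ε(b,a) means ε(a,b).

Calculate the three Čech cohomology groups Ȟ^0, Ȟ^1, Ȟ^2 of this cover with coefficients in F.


Ȟ^0 = 0; Ȟ^1 = Z/2; Ȟ^2 = 0

nonempty intersections:
  U12={c,f,k} U14={d,g} U23={b,l} U34={i}
C dims 4,4; δ0: rk 4, SNF 1^3·2
Ȟ^0: (4−4)−0=0 ⇒ 0
Ȟ^1: (4−0)−4=0 plus torsion [2] ⇒ Z/2
Ȟ^2: (0−0)−0=0 ⇒ 0


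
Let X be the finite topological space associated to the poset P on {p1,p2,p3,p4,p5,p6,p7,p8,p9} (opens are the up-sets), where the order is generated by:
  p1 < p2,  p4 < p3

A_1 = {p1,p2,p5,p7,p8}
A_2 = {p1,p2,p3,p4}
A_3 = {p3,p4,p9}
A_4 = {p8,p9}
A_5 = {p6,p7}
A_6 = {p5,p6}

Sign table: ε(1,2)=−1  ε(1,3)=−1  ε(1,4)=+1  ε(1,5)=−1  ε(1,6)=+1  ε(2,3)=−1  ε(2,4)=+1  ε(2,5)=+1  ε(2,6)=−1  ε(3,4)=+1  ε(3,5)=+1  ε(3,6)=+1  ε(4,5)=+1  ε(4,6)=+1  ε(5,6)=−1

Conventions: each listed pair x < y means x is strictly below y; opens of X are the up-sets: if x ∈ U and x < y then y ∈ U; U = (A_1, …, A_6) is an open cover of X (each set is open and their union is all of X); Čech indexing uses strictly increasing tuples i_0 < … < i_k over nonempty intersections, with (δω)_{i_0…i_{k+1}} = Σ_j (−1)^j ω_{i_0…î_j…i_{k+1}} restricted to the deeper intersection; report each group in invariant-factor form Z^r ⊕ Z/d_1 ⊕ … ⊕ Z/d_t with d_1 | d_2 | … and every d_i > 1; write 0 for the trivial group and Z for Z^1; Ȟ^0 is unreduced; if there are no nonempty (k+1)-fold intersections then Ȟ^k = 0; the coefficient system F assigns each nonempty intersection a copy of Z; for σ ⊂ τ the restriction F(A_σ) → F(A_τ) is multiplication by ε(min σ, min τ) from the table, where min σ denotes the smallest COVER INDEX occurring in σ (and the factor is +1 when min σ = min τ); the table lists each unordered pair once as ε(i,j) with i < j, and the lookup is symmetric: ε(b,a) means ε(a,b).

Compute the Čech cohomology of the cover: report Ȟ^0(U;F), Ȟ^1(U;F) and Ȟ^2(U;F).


Ȟ^0 = Z,  Ȟ^1 = Z^2,  Ȟ^2 = 0

nerve of the cover:
  A12={p1,p2} A14={p8} A15={p7} A16={p5} A23={p3,p4} A34={p9} A56={p6}
C dims 6,7; δ0: rk 5, SNF 1^5
Ȟ^0 = (6 − 5) − 0 = 1, so Ȟ^0 ≅ Z
Ȟ^1 = (7 − 0) − 5 = 2, so Ȟ^1 ≅ Z^2
Ȟ^2 = (0 − 0) − 0 = 0, so Ȟ^2 ≅ 0


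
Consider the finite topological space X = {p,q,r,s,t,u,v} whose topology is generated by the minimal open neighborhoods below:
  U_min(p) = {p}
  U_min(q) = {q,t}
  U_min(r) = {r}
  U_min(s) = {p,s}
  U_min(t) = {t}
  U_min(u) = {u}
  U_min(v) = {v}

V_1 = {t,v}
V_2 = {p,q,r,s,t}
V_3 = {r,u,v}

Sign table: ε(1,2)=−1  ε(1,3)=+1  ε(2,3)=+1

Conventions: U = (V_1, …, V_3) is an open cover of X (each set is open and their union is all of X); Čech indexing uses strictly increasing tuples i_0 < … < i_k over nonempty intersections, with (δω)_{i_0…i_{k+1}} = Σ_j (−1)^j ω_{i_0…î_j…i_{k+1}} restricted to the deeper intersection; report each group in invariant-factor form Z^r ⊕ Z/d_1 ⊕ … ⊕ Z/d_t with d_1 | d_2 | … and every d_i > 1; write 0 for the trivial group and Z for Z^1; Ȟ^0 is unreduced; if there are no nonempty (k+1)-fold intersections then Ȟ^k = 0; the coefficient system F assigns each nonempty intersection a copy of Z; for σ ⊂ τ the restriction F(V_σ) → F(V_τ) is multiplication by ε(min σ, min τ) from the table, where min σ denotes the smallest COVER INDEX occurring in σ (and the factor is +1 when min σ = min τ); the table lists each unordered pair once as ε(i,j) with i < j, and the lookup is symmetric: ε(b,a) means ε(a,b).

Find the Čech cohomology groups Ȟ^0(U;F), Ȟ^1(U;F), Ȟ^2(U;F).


Ȟ^0(U;F) ≅ 0, Ȟ^1(U;F) ≅ Z/2, Ȟ^2(U;F) ≅ 0

nonempty intersections:
  V12={t} V13={v} V23={r}
C dims 3,3; δ0: rk 3, SNF 1^2·2
Ȟ^0: (3−3)−0=0 ⇒ 0
Ȟ^1: (3−0)−3=0 plus torsion [2] ⇒ Z/2
Ȟ^2: (0−0)−0=0 ⇒ 0


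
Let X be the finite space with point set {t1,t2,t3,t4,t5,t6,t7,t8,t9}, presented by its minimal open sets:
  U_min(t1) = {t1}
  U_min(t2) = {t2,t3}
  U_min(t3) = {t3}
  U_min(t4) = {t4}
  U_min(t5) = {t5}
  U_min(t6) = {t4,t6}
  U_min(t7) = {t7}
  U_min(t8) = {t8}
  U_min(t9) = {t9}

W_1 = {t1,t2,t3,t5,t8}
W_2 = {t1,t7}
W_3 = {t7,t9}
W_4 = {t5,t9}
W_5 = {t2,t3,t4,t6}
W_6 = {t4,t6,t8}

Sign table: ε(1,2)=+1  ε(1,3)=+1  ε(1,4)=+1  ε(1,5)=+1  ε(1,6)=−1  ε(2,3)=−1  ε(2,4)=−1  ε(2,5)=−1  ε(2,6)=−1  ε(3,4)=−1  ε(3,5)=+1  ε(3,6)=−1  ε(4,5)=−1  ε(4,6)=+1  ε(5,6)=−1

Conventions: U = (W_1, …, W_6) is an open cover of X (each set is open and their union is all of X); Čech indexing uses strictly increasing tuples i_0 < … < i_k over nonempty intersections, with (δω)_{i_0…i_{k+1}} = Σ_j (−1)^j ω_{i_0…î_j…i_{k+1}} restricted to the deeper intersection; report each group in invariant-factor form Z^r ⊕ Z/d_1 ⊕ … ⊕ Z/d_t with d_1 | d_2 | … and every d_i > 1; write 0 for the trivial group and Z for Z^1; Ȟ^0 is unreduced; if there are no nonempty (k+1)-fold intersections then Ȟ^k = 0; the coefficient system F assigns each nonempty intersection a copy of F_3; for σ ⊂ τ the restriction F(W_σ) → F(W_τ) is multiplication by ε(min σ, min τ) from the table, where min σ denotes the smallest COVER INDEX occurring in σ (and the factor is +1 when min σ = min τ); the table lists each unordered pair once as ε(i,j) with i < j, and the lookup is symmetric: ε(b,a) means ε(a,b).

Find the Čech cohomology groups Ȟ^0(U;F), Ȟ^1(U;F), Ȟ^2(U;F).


Ȟ^0 = Z/3,  Ȟ^1 = Z/3 ⊕ Z/3,  Ȟ^2 = 0

nerve of the cover:
  W12={t1} W14={t5} W15={t2,t3} W16={t8} W23={t7} W34={t9} W56={t4,t6}
C dims 6,7; δ0: rk_F3 5
Ȟ^0 = (6 − 5) − 0 = 1, so Ȟ^0 ≅ Z/3
Ȟ^1 = (7 − 0) − 5 = 2, so Ȟ^1 ≅ Z/3 ⊕ Z/3
Ȟ^2 = (0 − 0) − 0 = 0, so Ȟ^2 ≅ 0


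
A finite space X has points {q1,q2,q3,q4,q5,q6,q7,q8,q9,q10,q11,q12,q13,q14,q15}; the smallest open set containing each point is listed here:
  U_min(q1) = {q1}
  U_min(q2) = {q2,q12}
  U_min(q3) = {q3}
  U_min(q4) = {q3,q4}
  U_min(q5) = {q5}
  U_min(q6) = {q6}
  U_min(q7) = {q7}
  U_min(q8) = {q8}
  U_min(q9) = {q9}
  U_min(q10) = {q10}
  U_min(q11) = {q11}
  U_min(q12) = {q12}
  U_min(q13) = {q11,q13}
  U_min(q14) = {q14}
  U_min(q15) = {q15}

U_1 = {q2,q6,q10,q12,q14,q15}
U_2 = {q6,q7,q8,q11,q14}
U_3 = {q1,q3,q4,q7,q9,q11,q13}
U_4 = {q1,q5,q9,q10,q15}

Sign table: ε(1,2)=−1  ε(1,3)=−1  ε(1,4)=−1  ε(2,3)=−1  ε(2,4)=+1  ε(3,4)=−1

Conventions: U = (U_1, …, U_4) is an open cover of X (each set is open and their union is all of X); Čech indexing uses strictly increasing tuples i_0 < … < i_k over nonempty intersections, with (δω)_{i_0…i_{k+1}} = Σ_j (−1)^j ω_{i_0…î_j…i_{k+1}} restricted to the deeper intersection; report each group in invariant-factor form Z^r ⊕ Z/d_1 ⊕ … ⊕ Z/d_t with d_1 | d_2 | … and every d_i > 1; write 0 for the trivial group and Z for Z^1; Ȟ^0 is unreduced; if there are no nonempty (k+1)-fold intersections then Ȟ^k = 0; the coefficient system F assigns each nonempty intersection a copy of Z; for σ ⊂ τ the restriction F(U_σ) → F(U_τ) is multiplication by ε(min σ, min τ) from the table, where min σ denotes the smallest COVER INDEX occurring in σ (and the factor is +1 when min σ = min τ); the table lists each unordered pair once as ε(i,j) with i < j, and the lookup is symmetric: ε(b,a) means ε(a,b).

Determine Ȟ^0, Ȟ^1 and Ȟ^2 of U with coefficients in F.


nonempty overlaps:
  U12={q6,q14} U14={q10,q15} U23={q7,q11} U34={q1,q9}
C dims 4,4; δ0: rk 3, SNF 1^3
degree 0: 4−3−0 = 1 → Ȟ^0 ≅ Z
degree 1: 4−0−3 = 1 → Ȟ^1 ≅ Z
degree 2: 0−0−0 = 0 → Ȟ^2 ≅ 0

Ȟ^0 = Z, Ȟ^1 = Z, Ȟ^2 = 0


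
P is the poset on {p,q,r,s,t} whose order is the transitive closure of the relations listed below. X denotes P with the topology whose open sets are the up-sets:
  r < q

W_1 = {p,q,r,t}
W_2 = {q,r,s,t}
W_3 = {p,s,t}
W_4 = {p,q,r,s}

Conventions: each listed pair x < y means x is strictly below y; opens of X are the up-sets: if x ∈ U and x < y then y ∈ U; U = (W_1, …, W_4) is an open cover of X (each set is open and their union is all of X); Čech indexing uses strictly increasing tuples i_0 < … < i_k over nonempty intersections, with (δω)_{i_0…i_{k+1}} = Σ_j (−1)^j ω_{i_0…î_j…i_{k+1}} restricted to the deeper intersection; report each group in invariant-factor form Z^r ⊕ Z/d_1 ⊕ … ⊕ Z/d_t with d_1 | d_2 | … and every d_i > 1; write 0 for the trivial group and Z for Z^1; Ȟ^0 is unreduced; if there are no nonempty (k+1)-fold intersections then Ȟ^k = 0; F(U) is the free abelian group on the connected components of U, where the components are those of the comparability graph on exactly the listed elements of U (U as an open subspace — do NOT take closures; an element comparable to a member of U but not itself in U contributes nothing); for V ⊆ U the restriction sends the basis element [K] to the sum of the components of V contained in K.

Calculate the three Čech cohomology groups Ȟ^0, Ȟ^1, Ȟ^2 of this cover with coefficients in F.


nonempty intersections:
  W12={q,r,t} W13={p,t} W14={p,q,r} W23={s,t} W24={q,r,s} W34={p,s}
  W123={t} W124={q,r} W134={p} W234={s}
components per intersection:
  W1: {p} {q,r} {t}
  W2: {q,r} {s} {t}
  W3: {p} {s} {t}
  W4: {p} {q,r} {s}
  W12: {q,r} {t}
  W13: {p} {t}
  W14: {p} {q,r}
  W23: {s} {t}
  W24: {q,r} {s}
  W34: {p} {s}
  W123: {t}
  W124: {q,r}
  W134: {p}
  W234: {s}
C dims 12,12,4; δ0: rk 8, SNF 1^8; δ1: rk 4, SNF 1^4
Ȟ^0: (12−8)−0=4 ⇒ Z^4
Ȟ^1: (12−4)−8=0 ⇒ 0
Ȟ^2: (4−0)−4=0 ⇒ 0

Ȟ^0 ≅ Z^4,  Ȟ^1 ≅ 0,  Ȟ^2 ≅ 0


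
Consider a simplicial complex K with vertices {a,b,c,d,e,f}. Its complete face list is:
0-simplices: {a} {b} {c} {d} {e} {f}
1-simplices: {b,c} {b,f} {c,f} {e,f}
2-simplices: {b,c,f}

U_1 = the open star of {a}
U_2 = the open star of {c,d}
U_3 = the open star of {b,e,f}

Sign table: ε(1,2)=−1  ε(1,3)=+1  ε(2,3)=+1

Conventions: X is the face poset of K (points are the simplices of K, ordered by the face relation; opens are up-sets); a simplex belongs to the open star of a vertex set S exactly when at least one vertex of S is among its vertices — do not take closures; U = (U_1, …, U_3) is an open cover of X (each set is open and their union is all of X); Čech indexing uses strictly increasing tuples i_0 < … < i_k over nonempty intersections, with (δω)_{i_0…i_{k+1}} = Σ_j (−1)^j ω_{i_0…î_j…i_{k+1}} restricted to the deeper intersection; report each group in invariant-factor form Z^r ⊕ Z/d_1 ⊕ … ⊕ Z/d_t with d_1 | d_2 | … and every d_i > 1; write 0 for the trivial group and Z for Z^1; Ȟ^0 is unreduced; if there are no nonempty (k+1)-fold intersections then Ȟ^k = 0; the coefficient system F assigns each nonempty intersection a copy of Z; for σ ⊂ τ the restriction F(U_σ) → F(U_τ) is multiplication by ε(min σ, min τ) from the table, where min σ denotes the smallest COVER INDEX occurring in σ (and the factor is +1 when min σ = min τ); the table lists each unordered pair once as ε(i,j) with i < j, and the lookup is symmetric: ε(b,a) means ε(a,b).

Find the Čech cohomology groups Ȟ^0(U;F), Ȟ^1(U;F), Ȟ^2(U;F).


nonempty intersections:
  U1={{a}} U2={{c},{d},{b,c},{c,f},{b,c,f}} U3={{b},{e},{f},{b,c},{b,f},{c,f},{e,f},{b,c,f}}
  U23={{b,c},{c,f},{b,c,f}}
C dims 3,1; δ0: rk 1, SNF 1^1
Ȟ^0: (3−1)−0=2 ⇒ Z^2
Ȟ^1: (1−0)−1=0 ⇒ 0
Ȟ^2: (0−0)−0=0 ⇒ 0

Ȟ^0 ≅ Z^2, Ȟ^1 ≅ 0, Ȟ^2 ≅ 0


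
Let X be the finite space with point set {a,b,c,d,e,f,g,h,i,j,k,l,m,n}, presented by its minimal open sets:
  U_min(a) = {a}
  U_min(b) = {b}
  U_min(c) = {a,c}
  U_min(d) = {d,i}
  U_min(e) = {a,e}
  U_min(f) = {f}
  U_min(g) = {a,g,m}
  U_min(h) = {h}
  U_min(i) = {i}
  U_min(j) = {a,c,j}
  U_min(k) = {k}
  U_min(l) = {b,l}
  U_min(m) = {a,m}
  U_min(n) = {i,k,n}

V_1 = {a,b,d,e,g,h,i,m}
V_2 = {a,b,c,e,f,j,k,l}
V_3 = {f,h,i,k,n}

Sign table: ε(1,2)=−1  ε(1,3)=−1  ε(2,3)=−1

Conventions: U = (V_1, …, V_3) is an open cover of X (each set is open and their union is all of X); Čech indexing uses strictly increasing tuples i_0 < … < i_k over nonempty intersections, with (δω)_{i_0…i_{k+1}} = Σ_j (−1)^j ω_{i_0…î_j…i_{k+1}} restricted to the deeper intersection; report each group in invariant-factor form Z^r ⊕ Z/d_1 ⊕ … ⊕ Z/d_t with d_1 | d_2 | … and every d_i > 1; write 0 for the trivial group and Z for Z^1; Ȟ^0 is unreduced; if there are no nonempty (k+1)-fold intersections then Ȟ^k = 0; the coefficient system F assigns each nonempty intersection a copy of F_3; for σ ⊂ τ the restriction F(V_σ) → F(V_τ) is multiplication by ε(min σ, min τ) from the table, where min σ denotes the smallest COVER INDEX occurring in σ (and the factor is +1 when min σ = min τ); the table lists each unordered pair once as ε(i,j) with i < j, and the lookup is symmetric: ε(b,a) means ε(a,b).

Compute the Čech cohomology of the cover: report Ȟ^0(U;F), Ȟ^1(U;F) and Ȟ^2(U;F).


Ȟ^0(U;F) ≅ 0; Ȟ^1(U;F) ≅ 0; Ȟ^2(U;F) ≅ 0

cover nerve:
  V12={a,b,e} V13={h,i} V23={f,k}
C dims 3,3; δ0: rk_F3 3
Ȟ^0: (3−3)−0=0 ⇒ 0
Ȟ^1: (3−0)−3=0 ⇒ 0
Ȟ^2: (0−0)−0=0 ⇒ 0


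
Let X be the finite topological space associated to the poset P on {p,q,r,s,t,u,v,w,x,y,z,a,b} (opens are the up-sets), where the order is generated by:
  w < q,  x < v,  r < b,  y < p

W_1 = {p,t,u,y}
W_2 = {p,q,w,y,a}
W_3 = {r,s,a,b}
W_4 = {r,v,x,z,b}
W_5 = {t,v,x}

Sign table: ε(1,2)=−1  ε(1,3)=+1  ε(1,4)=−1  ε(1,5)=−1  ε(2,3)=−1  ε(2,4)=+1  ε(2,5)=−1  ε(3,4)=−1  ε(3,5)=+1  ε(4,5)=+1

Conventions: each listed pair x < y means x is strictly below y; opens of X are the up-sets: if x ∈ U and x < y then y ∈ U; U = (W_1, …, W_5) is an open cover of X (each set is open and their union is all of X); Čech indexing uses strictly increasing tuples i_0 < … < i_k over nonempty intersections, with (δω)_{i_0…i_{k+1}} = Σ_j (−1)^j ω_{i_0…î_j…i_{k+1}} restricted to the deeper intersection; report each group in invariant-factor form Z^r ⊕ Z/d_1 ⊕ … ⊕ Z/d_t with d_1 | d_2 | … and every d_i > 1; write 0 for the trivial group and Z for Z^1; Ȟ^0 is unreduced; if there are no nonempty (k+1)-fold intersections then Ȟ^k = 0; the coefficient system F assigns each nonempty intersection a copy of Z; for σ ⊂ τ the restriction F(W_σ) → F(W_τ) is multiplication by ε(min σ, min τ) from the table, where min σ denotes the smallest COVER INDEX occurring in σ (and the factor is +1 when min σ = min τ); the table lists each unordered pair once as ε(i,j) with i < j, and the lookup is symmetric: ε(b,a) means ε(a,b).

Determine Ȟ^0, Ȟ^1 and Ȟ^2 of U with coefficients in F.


Ȟ^0(U;F) ≅ Z,  Ȟ^1(U;F) ≅ Z,  Ȟ^2(U;F) ≅ 0

nerve of the cover:
  W12={p,y} W15={t} W23={a} W34={r,b} W45={v,x}
C dims 5,5; δ0: rk 4, SNF 1^4
Ȟ^0 = (5 − 4) − 0 = 1, so Ȟ^0 ≅ Z
Ȟ^1 = (5 − 0) − 4 = 1, so Ȟ^1 ≅ Z
Ȟ^2 = (0 − 0) − 0 = 0, so Ȟ^2 ≅ 0


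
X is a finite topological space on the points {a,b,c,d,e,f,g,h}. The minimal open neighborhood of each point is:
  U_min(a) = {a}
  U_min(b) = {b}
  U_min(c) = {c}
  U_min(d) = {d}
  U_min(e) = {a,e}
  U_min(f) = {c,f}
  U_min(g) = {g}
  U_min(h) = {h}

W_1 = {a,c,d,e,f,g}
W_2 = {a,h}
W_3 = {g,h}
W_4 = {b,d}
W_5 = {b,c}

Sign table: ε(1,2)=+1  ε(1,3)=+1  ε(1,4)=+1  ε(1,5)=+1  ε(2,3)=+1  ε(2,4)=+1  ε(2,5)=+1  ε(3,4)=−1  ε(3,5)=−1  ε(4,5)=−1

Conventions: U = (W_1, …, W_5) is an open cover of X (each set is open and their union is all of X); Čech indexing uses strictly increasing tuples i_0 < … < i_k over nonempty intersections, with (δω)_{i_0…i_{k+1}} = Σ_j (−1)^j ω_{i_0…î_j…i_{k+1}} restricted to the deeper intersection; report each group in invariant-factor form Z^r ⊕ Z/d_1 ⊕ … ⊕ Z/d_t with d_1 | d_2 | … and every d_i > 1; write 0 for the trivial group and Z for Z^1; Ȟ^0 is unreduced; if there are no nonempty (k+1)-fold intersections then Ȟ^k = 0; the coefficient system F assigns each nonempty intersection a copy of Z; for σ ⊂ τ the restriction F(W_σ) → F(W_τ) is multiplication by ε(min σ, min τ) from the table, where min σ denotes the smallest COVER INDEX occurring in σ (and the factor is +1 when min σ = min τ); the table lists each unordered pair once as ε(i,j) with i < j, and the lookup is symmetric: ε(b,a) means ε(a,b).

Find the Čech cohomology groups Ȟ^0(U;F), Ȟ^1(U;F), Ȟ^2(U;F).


Ȟ^0 = 0,  Ȟ^1 = Z ⊕ Z/2,  Ȟ^2 = 0

nerve simplices:
  W12={a} W13={g} W14={d} W15={c} W23={h} W45={b}
C dims 5,6; δ0: rk 5, SNF 1^4·2
degree 0: 5−5−0 = 0 → Ȟ^0 ≅ 0
degree 1: 6−0−5 = 1 plus torsion [2] → Ȟ^1 ≅ Z ⊕ Z/2
degree 2: 0−0−0 = 0 → Ȟ^2 ≅ 0


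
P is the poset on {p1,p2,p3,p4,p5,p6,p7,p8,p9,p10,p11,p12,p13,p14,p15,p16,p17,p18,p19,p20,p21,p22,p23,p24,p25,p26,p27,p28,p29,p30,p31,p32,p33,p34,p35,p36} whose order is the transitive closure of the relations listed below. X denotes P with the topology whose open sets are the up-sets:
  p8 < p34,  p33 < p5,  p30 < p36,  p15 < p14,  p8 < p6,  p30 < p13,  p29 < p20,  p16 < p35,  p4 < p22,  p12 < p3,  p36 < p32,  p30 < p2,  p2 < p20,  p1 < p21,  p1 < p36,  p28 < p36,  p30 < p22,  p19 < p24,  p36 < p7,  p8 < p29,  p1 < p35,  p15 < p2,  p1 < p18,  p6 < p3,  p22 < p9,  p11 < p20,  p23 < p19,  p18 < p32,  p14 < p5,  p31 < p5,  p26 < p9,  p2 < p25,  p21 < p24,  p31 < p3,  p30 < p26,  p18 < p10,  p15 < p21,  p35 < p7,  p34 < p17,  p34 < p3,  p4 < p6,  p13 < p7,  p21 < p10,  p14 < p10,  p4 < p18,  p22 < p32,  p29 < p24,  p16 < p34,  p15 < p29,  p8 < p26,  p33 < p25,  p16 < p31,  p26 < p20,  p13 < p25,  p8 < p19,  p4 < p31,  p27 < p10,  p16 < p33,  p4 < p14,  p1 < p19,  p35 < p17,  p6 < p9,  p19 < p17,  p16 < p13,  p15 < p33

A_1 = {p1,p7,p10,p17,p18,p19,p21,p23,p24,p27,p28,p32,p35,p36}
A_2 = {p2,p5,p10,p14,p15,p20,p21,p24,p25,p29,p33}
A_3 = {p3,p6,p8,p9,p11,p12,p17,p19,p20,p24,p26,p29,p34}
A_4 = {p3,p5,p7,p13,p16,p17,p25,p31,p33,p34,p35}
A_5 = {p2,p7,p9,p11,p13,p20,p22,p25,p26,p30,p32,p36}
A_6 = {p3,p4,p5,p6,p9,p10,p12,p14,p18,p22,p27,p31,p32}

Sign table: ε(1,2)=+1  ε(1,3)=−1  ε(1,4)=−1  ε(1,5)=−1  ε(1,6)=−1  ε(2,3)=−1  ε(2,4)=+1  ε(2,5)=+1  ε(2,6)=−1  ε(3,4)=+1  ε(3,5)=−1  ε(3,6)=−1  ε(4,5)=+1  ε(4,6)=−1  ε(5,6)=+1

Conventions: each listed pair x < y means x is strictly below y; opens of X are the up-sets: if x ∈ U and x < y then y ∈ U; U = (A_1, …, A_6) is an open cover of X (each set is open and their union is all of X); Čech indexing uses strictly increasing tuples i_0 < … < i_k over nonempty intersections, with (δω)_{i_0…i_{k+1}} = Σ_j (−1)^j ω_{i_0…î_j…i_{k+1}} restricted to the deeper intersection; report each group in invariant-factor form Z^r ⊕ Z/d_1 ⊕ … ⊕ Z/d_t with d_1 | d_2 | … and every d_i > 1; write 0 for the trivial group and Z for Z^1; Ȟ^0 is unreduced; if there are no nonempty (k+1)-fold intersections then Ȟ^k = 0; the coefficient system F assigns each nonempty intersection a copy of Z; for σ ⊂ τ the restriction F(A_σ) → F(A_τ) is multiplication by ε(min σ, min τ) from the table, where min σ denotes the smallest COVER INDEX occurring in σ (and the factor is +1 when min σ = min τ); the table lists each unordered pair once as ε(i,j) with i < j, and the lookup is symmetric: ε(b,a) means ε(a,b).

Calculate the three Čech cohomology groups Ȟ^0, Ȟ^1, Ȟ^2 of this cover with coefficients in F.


Ȟ^0 = 0,  Ȟ^1 = Z/2,  Ȟ^2 = Z

nerve of the cover:
  A12={p10,p21,p24} A13={p17,p19,p24} A14={p7,p17,p35} A15={p7,p32,p36} A16={p10,p18,p27,p32} A23={p20,p24,p29} A24={p5,p25,p33} A25={p2,p20,p25} A26={p5,p10,p14} A34={p3,p17,p34} A35={p9,p11,p20,p26} A36={p3,p6,p9,p12} A45={p7,p13,p25} A46={p3,p5,p31} A56={p9,p22,p32}
  A123={p24} A126={p10} A134={p17} A145={p7} A156={p32} A235={p20} A245={p25} A246={p5} A346={p3} A356={p9}
C dims 6,15,10; δ0: rk 6, SNF 1^5·2; δ1: rk 9, SNF 1^9
Ȟ^0 = (6 − 6) − 0 = 0, so Ȟ^0 ≅ 0
Ȟ^1 = (15 − 9) − 6 = 0 plus torsion [2], so Ȟ^1 ≅ Z/2
Ȟ^2 = (10 − 0) − 9 = 1, so Ȟ^2 ≅ Z


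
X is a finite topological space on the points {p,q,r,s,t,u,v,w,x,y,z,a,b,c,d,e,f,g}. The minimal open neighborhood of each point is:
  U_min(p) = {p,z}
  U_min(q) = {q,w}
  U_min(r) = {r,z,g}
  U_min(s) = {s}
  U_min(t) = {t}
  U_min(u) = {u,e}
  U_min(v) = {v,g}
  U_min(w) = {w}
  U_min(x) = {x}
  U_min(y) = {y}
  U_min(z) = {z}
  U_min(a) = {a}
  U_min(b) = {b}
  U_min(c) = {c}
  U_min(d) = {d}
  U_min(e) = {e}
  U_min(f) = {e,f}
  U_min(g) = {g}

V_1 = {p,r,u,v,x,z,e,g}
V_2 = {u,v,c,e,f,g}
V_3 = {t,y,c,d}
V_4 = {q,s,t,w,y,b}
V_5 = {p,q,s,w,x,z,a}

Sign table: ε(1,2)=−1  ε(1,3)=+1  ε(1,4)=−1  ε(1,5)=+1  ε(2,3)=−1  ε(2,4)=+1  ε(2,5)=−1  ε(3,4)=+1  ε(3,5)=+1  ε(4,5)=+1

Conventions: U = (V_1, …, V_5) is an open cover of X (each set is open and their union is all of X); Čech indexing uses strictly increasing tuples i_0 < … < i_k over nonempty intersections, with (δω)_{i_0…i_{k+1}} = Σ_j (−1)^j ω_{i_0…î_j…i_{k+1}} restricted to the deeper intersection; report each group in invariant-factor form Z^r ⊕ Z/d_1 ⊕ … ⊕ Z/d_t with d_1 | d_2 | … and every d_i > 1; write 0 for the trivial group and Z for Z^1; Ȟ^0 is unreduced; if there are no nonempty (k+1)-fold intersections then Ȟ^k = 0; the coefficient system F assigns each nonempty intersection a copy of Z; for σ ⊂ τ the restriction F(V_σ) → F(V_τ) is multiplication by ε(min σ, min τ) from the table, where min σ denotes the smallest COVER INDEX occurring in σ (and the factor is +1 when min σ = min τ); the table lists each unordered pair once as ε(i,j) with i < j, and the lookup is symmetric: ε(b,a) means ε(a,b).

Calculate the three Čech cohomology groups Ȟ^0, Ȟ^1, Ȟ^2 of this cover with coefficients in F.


Ȟ^0(U;F) ≅ Z, Ȟ^1(U;F) ≅ Z and Ȟ^2(U;F) ≅ 0

intersection data:
  V12={u,v,e,g} V15={p,x,z} V23={c} V34={t,y} V45={q,s,w}
C dims 5,5; δ0: rk 4, SNF 1^4
Ȟ^0 = (5 − 4) − 0 = 1, so Ȟ^0 ≅ Z
Ȟ^1 = (5 − 0) − 4 = 1, so Ȟ^1 ≅ Z
Ȟ^2 = (0 − 0) − 0 = 0, so Ȟ^2 ≅ 0


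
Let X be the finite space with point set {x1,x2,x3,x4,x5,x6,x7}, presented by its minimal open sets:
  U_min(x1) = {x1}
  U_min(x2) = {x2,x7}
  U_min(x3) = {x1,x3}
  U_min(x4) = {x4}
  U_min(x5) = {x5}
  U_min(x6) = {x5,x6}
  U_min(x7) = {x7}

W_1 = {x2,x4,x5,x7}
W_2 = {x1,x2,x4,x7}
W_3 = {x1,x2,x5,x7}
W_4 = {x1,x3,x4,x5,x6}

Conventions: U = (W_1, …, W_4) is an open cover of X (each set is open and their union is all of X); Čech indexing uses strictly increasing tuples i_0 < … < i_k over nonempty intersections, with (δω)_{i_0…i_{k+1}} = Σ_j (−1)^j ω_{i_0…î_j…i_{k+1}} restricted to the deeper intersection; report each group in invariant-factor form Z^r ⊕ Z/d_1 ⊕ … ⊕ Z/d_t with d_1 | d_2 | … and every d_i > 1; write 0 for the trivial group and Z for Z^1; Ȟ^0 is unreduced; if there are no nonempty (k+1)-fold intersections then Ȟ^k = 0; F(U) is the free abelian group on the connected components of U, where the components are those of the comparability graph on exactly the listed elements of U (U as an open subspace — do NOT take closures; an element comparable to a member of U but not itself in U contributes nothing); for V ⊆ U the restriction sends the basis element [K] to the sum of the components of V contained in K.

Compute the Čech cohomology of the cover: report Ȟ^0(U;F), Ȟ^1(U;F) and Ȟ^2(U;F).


cover nerve:
  W12={x2,x4,x7} W13={x2,x5,x7} W14={x4,x5} W23={x1,x2,x7} W24={x1,x4} W34={x1,x5}
  W123={x2,x7} W124={x4} W134={x5} W234={x1}
components per intersection:
  W1: {x2,x7} {x4} {x5}
  W2: {x1} {x2,x7} {x4}
  W3: {x1} {x2,x7} {x5}
  W4: {x1,x3} {x4} {x5,x6}
  W12: {x2,x7} {x4}
  W13: {x2,x7} {x5}
  W14: {x4} {x5}
  W23: {x1} {x2,x7}
  W24: {x1} {x4}
  W34: {x1} {x5}
  W123: {x2,x7}
  W124: {x4}
  W134: {x5}
  W234: {x1}
C dims 12,12,4; δ0: rk 8, SNF 1^8; δ1: rk 4, SNF 1^4
Ȟ^0: (12−8)−0=4 ⇒ Z^4
Ȟ^1: (12−4)−8=0 ⇒ 0
Ȟ^2: (4−0)−4=0 ⇒ 0

Ȟ^0 = Z^4,  Ȟ^1 = 0,  Ȟ^2 = 0


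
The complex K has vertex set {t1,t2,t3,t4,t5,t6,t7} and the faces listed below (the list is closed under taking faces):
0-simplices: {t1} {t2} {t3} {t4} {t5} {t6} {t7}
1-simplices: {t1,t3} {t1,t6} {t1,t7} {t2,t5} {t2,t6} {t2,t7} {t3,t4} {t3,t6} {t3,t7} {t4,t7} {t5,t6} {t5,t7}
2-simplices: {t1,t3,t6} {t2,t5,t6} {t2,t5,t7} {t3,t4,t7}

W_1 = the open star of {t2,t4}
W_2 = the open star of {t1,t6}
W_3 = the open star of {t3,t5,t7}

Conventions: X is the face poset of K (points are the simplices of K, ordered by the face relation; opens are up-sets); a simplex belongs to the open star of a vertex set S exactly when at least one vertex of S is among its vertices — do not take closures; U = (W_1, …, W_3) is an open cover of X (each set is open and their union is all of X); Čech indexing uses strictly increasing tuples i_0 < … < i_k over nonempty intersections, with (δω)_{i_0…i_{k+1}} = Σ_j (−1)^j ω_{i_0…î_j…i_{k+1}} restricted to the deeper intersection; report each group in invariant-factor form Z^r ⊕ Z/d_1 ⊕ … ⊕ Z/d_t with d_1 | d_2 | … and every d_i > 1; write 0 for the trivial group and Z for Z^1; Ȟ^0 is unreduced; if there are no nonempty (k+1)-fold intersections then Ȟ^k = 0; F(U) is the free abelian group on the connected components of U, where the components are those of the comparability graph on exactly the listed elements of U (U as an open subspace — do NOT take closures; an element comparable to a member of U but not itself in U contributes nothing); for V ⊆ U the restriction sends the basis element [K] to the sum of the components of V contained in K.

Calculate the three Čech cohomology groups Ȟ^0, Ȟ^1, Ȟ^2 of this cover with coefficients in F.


Ȟ^0 = Z; Ȟ^1 = Z^2; Ȟ^2 = 0

nerve of the cover:
  W1={{t2},{t4},{t2,t5},{t2,t6},{t2,t7},{t3,t4},{t4,t7},{t2,t5,t6},{t2,t5,t7},{t3,t4,t7}} W2={{t1},{t6},{t1,t3},{t1,t6},{t1,t7},{t2,t6},{t3,t6},{t5,t6},{t1,t3,t6},{t2,t5,t6}} W3={{t3},{t5},{t7},{t1,t3},{t1,t7},{t2,t5},{t2,t7},{t3,t4},{t3,t6},{t3,t7},{t4,t7},{t5,t6},{t5,t7},{t1,t3,t6},{t2,t5,t6},{t2,t5,t7},{t3,t4,t7}}
  W12={{t2,t6},{t2,t5,t6}} W13={{t2,t5},{t2,t7},{t3,t4},{t4,t7},{t2,t5,t6},{t2,t5,t7},{t3,t4,t7}} W23={{t1,t3},{t1,t7},{t3,t6},{t5,t6},{t1,t3,t6},{t2,t5,t6}}
  W123={{t2,t5,t6}}
components per intersection:
  W1: {{t2},{t2,t5},{t2,t6},{t2,t7},{t2,t5,t6},{t2,t5,t7}} {{t4},{t3,t4},{t4,t7},{t3,t4,t7}}
  W2: {{t1},{t6},{t1,t3},{t1,t6},{t1,t7},{t2,t6},{t3,t6},{t5,t6},{t1,t3,t6},{t2,t5,t6}}
  W3: {{t3},{t5},{t7},{t1,t3},{t1,t7},{t2,t5},{t2,t7},{t3,t4},{t3,t6},{t3,t7},{t4,t7},{t5,t6},{t5,t7},{t1,t3,t6},{t2,t5,t6},{t2,t5,t7},{t3,t4,t7}}
  W12: {{t2,t6},{t2,t5,t6}}
  W13: {{t2,t5},{t2,t7},{t2,t5,t6},{t2,t5,t7}} {{t3,t4},{t4,t7},{t3,t4,t7}}
  W23: {{t1,t3},{t3,t6},{t1,t3,t6}} {{t1,t7}} {{t5,t6},{t2,t5,t6}}
  W123: {{t2,t5,t6}}
C dims 4,6,1; δ0: rk 3, SNF 1^3; δ1: rk 1, SNF 1^1
Ȟ^0 = (4 − 3) − 0 = 1, so Ȟ^0 ≅ Z
Ȟ^1 = (6 − 1) − 3 = 2, so Ȟ^1 ≅ Z^2
Ȟ^2 = (1 − 0) − 1 = 0, so Ȟ^2 ≅ 0


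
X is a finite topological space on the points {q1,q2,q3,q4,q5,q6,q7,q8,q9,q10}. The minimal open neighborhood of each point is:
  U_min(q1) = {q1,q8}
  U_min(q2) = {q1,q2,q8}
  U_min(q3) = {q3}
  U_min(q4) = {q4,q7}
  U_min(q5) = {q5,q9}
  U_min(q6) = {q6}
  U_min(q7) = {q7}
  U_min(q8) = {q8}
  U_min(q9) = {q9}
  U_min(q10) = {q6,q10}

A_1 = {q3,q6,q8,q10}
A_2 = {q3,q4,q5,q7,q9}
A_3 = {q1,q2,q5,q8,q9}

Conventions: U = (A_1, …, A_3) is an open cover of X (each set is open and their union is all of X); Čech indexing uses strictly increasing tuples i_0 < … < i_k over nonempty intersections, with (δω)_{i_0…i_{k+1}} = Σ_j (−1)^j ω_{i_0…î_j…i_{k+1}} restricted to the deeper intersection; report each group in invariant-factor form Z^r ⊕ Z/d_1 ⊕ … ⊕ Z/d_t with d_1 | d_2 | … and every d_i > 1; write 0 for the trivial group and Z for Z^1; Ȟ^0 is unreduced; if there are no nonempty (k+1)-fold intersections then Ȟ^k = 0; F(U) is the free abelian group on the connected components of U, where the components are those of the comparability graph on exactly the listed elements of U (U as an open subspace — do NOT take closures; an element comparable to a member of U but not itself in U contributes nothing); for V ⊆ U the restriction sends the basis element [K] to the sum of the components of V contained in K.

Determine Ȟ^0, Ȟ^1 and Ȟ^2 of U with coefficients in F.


Ȟ^0 = Z^5; Ȟ^1 = 0; Ȟ^2 = 0

cover nerve:
  A12={q3} A13={q8} A23={q5,q9}
components per intersection:
  A1: {q3} {q6,q10} {q8}
  A2: {q3} {q4,q7} {q5,q9}
  A3: {q1,q2,q8} {q5,q9}
  A12: {q3}
  A13: {q8}
  A23: {q5,q9}
C dims 8,3; δ0: rk 3, SNF 1^3
Ȟ^0: (8−3)−0=5 ⇒ Z^5
Ȟ^1: (3−0)−3=0 ⇒ 0
Ȟ^2: (0−0)−0=0 ⇒ 0
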